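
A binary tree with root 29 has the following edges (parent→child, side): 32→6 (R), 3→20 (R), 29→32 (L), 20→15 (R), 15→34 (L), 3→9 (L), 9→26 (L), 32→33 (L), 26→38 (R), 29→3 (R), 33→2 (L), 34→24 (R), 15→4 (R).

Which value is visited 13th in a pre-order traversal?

24

Pre-order visits the node, then its left subtree, then its right subtree.
Visit 29.
At 29: go left to 32.
  Visit 32.
  At 32: go left to 33.
    Visit 33.
    At 33: go left to 2.
      2 is a leaf — visit 2.
    At 33: no right child.
  At 32: go right to 6.
    6 is a leaf — visit 6.
At 29: go right to 3.
  Visit 3.
  At 3: go left to 9.
    Visit 9.
    At 9: go left to 26.
      Visit 26.
      At 26: no left child.
      At 26: go right to 38.
        38 is a leaf — visit 38.
    At 9: no right child.
  At 3: go right to 20.
    Visit 20.
    At 20: no left child.
    At 20: go right to 15.
      Visit 15.
      At 15: go left to 34.
        Visit 34.
        At 34: no left child.
        At 34: go right to 24.
          24 is a leaf — visit 24.
      At 15: go right to 4.
        4 is a leaf — visit 4.
Full pre-order sequence: 29, 32, 33, 2, 6, 3, 9, 26, 38, 20, 15, 34, 24, 4.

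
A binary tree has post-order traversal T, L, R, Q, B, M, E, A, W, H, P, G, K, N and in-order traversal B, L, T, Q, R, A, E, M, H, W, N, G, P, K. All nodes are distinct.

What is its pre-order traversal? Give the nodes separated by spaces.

N H A B Q L T R E M W K G P

The last element of post-order is the root; it splits in-order into left and right subtrees.
Root N: left subtree has 10 nodes {B, L, T, Q, R, A, E, M, H, W}, right has 3 {G, P, K}.
  Root H: left subtree has 8 nodes {B, L, T, Q, R, A, E, M}, right has 1 {W}.
    Root A: left subtree has 5 nodes {B, L, T, Q, R}, right has 2 {E, M}.
      Root B: left subtree has 0 nodes { }, right has 4 {L, T, Q, R}.
        Root Q: left subtree has 2 nodes {L, T}, right has 1 {R}.
          Root L: left subtree has 0 nodes { }, right has 1 {T}.
      Root E: left subtree has 0 nodes { }, right has 1 {M}.
  Root K: left subtree has 2 nodes {G, P}, right has 0 { }.
    Root G: left subtree has 0 nodes { }, right has 1 {P}.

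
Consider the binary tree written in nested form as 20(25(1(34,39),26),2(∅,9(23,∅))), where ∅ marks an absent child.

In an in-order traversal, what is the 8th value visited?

In-order visits the left subtree, then the node, then the right subtree.
At 20: go left to 25.
  At 25: go left to 1.
    At 1: go left to 34.
      34 is a leaf — visit 34.
    Visit 1.
    At 1: go right to 39.
      39 is a leaf — visit 39.
  Visit 25.
  At 25: go right to 26.
    26 is a leaf — visit 26.
Visit 20.
At 20: go right to 2.
  At 2: no left child.
  Visit 2.
  At 2: go right to 9.
    At 9: go left to 23.
      23 is a leaf — visit 23.
    Visit 9.
    At 9: no right child.
Full in-order sequence: 34, 1, 39, 25, 26, 20, 2, 23, 9.

23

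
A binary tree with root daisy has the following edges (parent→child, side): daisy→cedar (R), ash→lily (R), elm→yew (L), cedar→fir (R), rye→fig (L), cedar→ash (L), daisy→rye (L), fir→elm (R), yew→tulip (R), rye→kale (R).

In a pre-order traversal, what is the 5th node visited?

cedar

Pre-order visits the node, then its left subtree, then its right subtree.
Visit daisy.
At daisy: go left to rye.
  Visit rye.
  At rye: go left to fig.
    fig is a leaf — visit fig.
  At rye: go right to kale.
    kale is a leaf — visit kale.
At daisy: go right to cedar.
  Visit cedar.
  At cedar: go left to ash.
    Visit ash.
    At ash: no left child.
    At ash: go right to lily.
      lily is a leaf — visit lily.
  At cedar: go right to fir.
    Visit fir.
    At fir: no left child.
    At fir: go right to elm.
      Visit elm.
      At elm: go left to yew.
        Visit yew.
        At yew: no left child.
        At yew: go right to tulip.
          tulip is a leaf — visit tulip.
      At elm: no right child.
Full pre-order sequence: daisy, rye, fig, kale, cedar, ash, lily, fir, elm, yew, tulip.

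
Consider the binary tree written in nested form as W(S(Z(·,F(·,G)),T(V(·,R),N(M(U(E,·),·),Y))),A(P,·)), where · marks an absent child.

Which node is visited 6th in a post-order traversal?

E

Post-order visits the left subtree, then the right subtree, then the node.
At W: go left to S.
  At S: go left to Z.
    At Z: no left child.
    At Z: go right to F.
      At F: no left child.
      At F: go right to G.
        G is a leaf — visit G.
      Visit F.
    Visit Z.
  At S: go right to T.
    At T: go left to V.
      At V: no left child.
      At V: go right to R.
        R is a leaf — visit R.
      Visit V.
    At T: go right to N.
      At N: go left to M.
        At M: go left to U.
          At U: go left to E.
            E is a leaf — visit E.
          At U: no right child.
          Visit U.
        At M: no right child.
        Visit M.
      At N: go right to Y.
        Y is a leaf — visit Y.
      Visit N.
    Visit T.
  Visit S.
At W: go right to A.
  At A: go left to P.
    P is a leaf — visit P.
  At A: no right child.
  Visit A.
Visit W.
Full post-order sequence: G, F, Z, R, V, E, U, M, Y, N, T, S, P, A, W.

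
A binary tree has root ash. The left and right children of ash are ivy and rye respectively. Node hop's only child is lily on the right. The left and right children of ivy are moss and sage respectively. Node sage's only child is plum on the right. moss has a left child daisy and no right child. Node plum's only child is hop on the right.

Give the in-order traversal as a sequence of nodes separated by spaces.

daisy moss ivy sage plum hop lily ash rye

In-order visits the left subtree, then the node, then the right subtree.
At ash: go left to ivy.
  At ivy: go left to moss.
    At moss: go left to daisy.
      daisy is a leaf — visit daisy.
    Visit moss.
    At moss: no right child.
  Visit ivy.
  At ivy: go right to sage.
    At sage: no left child.
    Visit sage.
    At sage: go right to plum.
      At plum: no left child.
      Visit plum.
      At plum: go right to hop.
        At hop: no left child.
        Visit hop.
        At hop: go right to lily.
          lily is a leaf — visit lily.
Visit ash.
At ash: go right to rye.
  rye is a leaf — visit rye.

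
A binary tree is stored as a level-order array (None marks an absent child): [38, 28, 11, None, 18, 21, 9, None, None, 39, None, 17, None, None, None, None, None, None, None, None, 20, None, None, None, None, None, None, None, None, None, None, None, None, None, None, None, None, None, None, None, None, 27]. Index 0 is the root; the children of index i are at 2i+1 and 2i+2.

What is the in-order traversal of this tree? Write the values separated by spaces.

28 39 27 20 18 38 17 21 11 9

In-order visits the left subtree, then the node, then the right subtree.
At 38: go left to 28.
  At 28: no left child.
  Visit 28.
  At 28: go right to 18.
    At 18: go left to 39.
      At 39: no left child.
      Visit 39.
      At 39: go right to 20.
        At 20: go left to 27.
          27 is a leaf — visit 27.
        Visit 20.
        At 20: no right child.
    Visit 18.
    At 18: no right child.
Visit 38.
At 38: go right to 11.
  At 11: go left to 21.
    At 21: go left to 17.
      17 is a leaf — visit 17.
    Visit 21.
    At 21: no right child.
  Visit 11.
  At 11: go right to 9.
    9 is a leaf — visit 9.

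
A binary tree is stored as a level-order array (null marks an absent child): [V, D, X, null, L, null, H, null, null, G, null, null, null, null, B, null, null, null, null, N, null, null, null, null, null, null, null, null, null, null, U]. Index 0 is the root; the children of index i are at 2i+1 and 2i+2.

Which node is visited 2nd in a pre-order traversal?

D

Pre-order visits the node, then its left subtree, then its right subtree.
Visit V.
At V: go left to D.
  Visit D.
  At D: no left child.
  At D: go right to L.
    Visit L.
    At L: go left to G.
      Visit G.
      At G: go left to N.
        N is a leaf — visit N.
      At G: no right child.
    At L: no right child.
At V: go right to X.
  Visit X.
  At X: no left child.
  At X: go right to H.
    Visit H.
    At H: no left child.
    At H: go right to B.
      Visit B.
      At B: no left child.
      At B: go right to U.
        U is a leaf — visit U.
Full pre-order sequence: V, D, L, G, N, X, H, B, U.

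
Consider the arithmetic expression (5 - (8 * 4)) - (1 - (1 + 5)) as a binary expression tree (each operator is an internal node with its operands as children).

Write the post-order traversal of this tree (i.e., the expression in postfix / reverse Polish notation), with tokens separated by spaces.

Post-order on an expression tree gives postfix notation: for each operator, emit left operand, right operand, then the operator.

5 8 4 * - 1 1 5 + - -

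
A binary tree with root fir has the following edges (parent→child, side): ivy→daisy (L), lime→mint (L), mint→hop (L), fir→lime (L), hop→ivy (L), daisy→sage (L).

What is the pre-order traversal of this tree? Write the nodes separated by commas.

fir, lime, mint, hop, ivy, daisy, sage

Pre-order visits the node, then its left subtree, then its right subtree.
Visit fir.
At fir: go left to lime.
  Visit lime.
  At lime: go left to mint.
    Visit mint.
    At mint: go left to hop.
      Visit hop.
      At hop: go left to ivy.
        Visit ivy.
        At ivy: go left to daisy.
          Visit daisy.
          At daisy: go left to sage.
            sage is a leaf — visit sage.
          At daisy: no right child.
        At ivy: no right child.
      At hop: no right child.
    At mint: no right child.
  At lime: no right child.
At fir: no right child.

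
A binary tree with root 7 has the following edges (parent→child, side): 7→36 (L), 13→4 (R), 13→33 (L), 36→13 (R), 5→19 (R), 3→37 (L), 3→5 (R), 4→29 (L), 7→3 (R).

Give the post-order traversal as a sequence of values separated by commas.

Post-order visits the left subtree, then the right subtree, then the node.
At 7: go left to 36.
  At 36: no left child.
  At 36: go right to 13.
    At 13: go left to 33.
      33 is a leaf — visit 33.
    At 13: go right to 4.
      At 4: go left to 29.
        29 is a leaf — visit 29.
      At 4: no right child.
      Visit 4.
    Visit 13.
  Visit 36.
At 7: go right to 3.
  At 3: go left to 37.
    37 is a leaf — visit 37.
  At 3: go right to 5.
    At 5: no left child.
    At 5: go right to 19.
      19 is a leaf — visit 19.
    Visit 5.
  Visit 3.
Visit 7.

33, 29, 4, 13, 36, 37, 19, 5, 3, 7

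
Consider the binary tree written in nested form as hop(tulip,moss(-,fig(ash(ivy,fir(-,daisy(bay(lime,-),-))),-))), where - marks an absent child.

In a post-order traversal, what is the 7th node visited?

ash

Post-order visits the left subtree, then the right subtree, then the node.
At hop: go left to tulip.
  tulip is a leaf — visit tulip.
At hop: go right to moss.
  At moss: no left child.
  At moss: go right to fig.
    At fig: go left to ash.
      At ash: go left to ivy.
        ivy is a leaf — visit ivy.
      At ash: go right to fir.
        At fir: no left child.
        At fir: go right to daisy.
          At daisy: go left to bay.
            At bay: go left to lime.
              lime is a leaf — visit lime.
            At bay: no right child.
            Visit bay.
          At daisy: no right child.
          Visit daisy.
        Visit fir.
      Visit ash.
    At fig: no right child.
    Visit fig.
  Visit moss.
Visit hop.
Full post-order sequence: tulip, ivy, lime, bay, daisy, fir, ash, fig, moss, hop.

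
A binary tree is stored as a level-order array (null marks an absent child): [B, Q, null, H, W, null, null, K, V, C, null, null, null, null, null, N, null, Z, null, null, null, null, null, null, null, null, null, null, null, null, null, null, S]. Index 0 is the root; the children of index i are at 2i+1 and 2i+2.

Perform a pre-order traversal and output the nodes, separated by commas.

B, Q, H, K, N, S, V, Z, W, C

Pre-order visits the node, then its left subtree, then its right subtree.
Visit B.
At B: go left to Q.
  Visit Q.
  At Q: go left to H.
    Visit H.
    At H: go left to K.
      Visit K.
      At K: go left to N.
        Visit N.
        At N: no left child.
        At N: go right to S.
          S is a leaf — visit S.
      At K: no right child.
    At H: go right to V.
      Visit V.
      At V: go left to Z.
        Z is a leaf — visit Z.
      At V: no right child.
  At Q: go right to W.
    Visit W.
    At W: go left to C.
      C is a leaf — visit C.
    At W: no right child.
At B: no right child.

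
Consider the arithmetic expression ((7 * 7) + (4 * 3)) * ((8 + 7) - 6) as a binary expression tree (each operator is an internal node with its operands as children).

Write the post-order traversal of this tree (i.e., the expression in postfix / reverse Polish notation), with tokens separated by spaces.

Post-order on an expression tree gives postfix notation: for each operator, emit left operand, right operand, then the operator.

7 7 * 4 3 * + 8 7 + 6 - *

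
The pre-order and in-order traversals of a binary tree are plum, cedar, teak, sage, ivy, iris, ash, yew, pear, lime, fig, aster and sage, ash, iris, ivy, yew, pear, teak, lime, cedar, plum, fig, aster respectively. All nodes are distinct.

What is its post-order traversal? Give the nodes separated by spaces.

The first element of pre-order is the root; it splits in-order into left and right subtrees.
Root plum: left subtree has 9 nodes {sage, ash, iris, ivy, yew, pear, teak, lime, cedar}, right has 2 {fig, aster}.
  Root cedar: left subtree has 8 nodes {sage, ash, iris, ivy, yew, pear, teak, lime}, right has 0 { }.
    Root teak: left subtree has 6 nodes {sage, ash, iris, ivy, yew, pear}, right has 1 {lime}.
      Root sage: left subtree has 0 nodes { }, right has 5 {ash, iris, ivy, yew, pear}.
        Root ivy: left subtree has 2 nodes {ash, iris}, right has 2 {yew, pear}.
          Root iris: left subtree has 1 node {ash}, right has 0 { }.
          Root yew: left subtree has 0 nodes { }, right has 1 {pear}.
  Root fig: left subtree has 0 nodes { }, right has 1 {aster}.

ash iris pear yew ivy sage lime teak cedar aster fig plum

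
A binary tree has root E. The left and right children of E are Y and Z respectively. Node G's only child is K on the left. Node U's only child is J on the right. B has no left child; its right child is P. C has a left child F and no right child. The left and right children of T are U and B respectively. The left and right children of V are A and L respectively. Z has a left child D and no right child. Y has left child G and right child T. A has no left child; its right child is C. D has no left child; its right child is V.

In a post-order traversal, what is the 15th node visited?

Z

Post-order visits the left subtree, then the right subtree, then the node.
At E: go left to Y.
  At Y: go left to G.
    At G: go left to K.
      K is a leaf — visit K.
    At G: no right child.
    Visit G.
  At Y: go right to T.
    At T: go left to U.
      At U: no left child.
      At U: go right to J.
        J is a leaf — visit J.
      Visit U.
    At T: go right to B.
      At B: no left child.
      At B: go right to P.
        P is a leaf — visit P.
      Visit B.
    Visit T.
  Visit Y.
At E: go right to Z.
  At Z: go left to D.
    At D: no left child.
    At D: go right to V.
      At V: go left to A.
        At A: no left child.
        At A: go right to C.
          At C: go left to F.
            F is a leaf — visit F.
          At C: no right child.
          Visit C.
        Visit A.
      At V: go right to L.
        L is a leaf — visit L.
      Visit V.
    Visit D.
  At Z: no right child.
  Visit Z.
Visit E.
Full post-order sequence: K, G, J, U, P, B, T, Y, F, C, A, L, V, D, Z, E.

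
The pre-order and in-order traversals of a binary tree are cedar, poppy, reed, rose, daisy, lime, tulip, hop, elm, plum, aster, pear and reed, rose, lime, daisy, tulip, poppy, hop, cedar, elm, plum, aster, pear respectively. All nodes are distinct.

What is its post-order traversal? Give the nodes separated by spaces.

lime tulip daisy rose reed hop poppy pear aster plum elm cedar

The first element of pre-order is the root; it splits in-order into left and right subtrees.
Root cedar: left subtree has 7 nodes {reed, rose, lime, daisy, tulip, poppy, hop}, right has 4 {elm, plum, aster, pear}.
  Root poppy: left subtree has 5 nodes {reed, rose, lime, daisy, tulip}, right has 1 {hop}.
    Root reed: left subtree has 0 nodes { }, right has 4 {rose, lime, daisy, tulip}.
      Root rose: left subtree has 0 nodes { }, right has 3 {lime, daisy, tulip}.
        Root daisy: left subtree has 1 node {lime}, right has 1 {tulip}.
  Root elm: left subtree has 0 nodes { }, right has 3 {plum, aster, pear}.
    Root plum: left subtree has 0 nodes { }, right has 2 {aster, pear}.
      Root aster: left subtree has 0 nodes { }, right has 1 {pear}.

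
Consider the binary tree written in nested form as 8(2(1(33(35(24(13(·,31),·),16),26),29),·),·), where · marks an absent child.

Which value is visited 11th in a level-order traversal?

Level-order visits nodes level by level from the root, left to right within each level.
Level 0: 8
Level 1: 2
Level 2: 1
Level 3: 33, 29
Level 4: 35, 26
Level 5: 24, 16
Level 6: 13
Level 7: 31
Full level-order sequence: 8, 2, 1, 33, 29, 35, 26, 24, 16, 13, 31.

31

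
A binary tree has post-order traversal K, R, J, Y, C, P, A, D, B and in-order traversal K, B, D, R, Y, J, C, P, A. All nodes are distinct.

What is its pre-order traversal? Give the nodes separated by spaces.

B K D A P C Y R J

The last element of post-order is the root; it splits in-order into left and right subtrees.
Root B: left subtree has 1 node {K}, right has 7 {D, R, Y, J, C, P, A}.
  Root D: left subtree has 0 nodes { }, right has 6 {R, Y, J, C, P, A}.
    Root A: left subtree has 5 nodes {R, Y, J, C, P}, right has 0 { }.
      Root P: left subtree has 4 nodes {R, Y, J, C}, right has 0 { }.
        Root C: left subtree has 3 nodes {R, Y, J}, right has 0 { }.
          Root Y: left subtree has 1 node {R}, right has 1 {J}.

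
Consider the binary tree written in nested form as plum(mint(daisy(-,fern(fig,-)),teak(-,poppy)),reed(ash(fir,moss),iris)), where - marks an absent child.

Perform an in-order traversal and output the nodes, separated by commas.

daisy, fig, fern, mint, teak, poppy, plum, fir, ash, moss, reed, iris

In-order visits the left subtree, then the node, then the right subtree.
At plum: go left to mint.
  At mint: go left to daisy.
    At daisy: no left child.
    Visit daisy.
    At daisy: go right to fern.
      At fern: go left to fig.
        fig is a leaf — visit fig.
      Visit fern.
      At fern: no right child.
  Visit mint.
  At mint: go right to teak.
    At teak: no left child.
    Visit teak.
    At teak: go right to poppy.
      poppy is a leaf — visit poppy.
Visit plum.
At plum: go right to reed.
  At reed: go left to ash.
    At ash: go left to fir.
      fir is a leaf — visit fir.
    Visit ash.
    At ash: go right to moss.
      moss is a leaf — visit moss.
  Visit reed.
  At reed: go right to iris.
    iris is a leaf — visit iris.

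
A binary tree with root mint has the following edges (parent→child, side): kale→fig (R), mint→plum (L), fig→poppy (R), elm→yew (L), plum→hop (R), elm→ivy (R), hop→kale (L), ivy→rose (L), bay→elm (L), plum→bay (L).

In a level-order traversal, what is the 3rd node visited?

bay

Level-order visits nodes level by level from the root, left to right within each level.
Level 0: mint
Level 1: plum
Level 2: bay, hop
Level 3: elm, kale
Level 4: yew, ivy, fig
Level 5: rose, poppy
Full level-order sequence: mint, plum, bay, hop, elm, kale, yew, ivy, fig, rose, poppy.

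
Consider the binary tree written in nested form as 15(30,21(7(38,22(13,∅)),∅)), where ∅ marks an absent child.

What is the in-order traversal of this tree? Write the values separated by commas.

In-order visits the left subtree, then the node, then the right subtree.
At 15: go left to 30.
  30 is a leaf — visit 30.
Visit 15.
At 15: go right to 21.
  At 21: go left to 7.
    At 7: go left to 38.
      38 is a leaf — visit 38.
    Visit 7.
    At 7: go right to 22.
      At 22: go left to 13.
        13 is a leaf — visit 13.
      Visit 22.
      At 22: no right child.
  Visit 21.
  At 21: no right child.

30, 15, 38, 7, 13, 22, 21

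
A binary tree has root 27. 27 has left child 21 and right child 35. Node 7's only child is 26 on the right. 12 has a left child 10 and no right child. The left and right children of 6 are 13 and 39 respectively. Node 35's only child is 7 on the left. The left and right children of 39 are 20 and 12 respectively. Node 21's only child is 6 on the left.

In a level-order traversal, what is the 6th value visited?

13

Level-order visits nodes level by level from the root, left to right within each level.
Level 0: 27
Level 1: 21, 35
Level 2: 6, 7
Level 3: 13, 39, 26
Level 4: 20, 12
Level 5: 10
Full level-order sequence: 27, 21, 35, 6, 7, 13, 39, 26, 20, 12, 10.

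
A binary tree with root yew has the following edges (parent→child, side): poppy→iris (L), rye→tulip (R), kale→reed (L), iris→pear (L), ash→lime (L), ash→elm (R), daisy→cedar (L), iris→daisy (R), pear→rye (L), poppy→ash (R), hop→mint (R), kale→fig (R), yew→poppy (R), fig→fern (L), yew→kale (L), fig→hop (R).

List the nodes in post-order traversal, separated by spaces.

reed fern mint hop fig kale tulip rye pear cedar daisy iris lime elm ash poppy yew

Post-order visits the left subtree, then the right subtree, then the node.
At yew: go left to kale.
  At kale: go left to reed.
    reed is a leaf — visit reed.
  At kale: go right to fig.
    At fig: go left to fern.
      fern is a leaf — visit fern.
    At fig: go right to hop.
      At hop: no left child.
      At hop: go right to mint.
        mint is a leaf — visit mint.
      Visit hop.
    Visit fig.
  Visit kale.
At yew: go right to poppy.
  At poppy: go left to iris.
    At iris: go left to pear.
      At pear: go left to rye.
        At rye: no left child.
        At rye: go right to tulip.
          tulip is a leaf — visit tulip.
        Visit rye.
      At pear: no right child.
      Visit pear.
    At iris: go right to daisy.
      At daisy: go left to cedar.
        cedar is a leaf — visit cedar.
      At daisy: no right child.
      Visit daisy.
    Visit iris.
  At poppy: go right to ash.
    At ash: go left to lime.
      lime is a leaf — visit lime.
    At ash: go right to elm.
      elm is a leaf — visit elm.
    Visit ash.
  Visit poppy.
Visit yew.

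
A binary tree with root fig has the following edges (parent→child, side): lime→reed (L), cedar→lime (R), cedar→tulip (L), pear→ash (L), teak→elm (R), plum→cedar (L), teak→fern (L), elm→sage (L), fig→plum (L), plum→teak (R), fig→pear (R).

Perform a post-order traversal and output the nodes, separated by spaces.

Post-order visits the left subtree, then the right subtree, then the node.
At fig: go left to plum.
  At plum: go left to cedar.
    At cedar: go left to tulip.
      tulip is a leaf — visit tulip.
    At cedar: go right to lime.
      At lime: go left to reed.
        reed is a leaf — visit reed.
      At lime: no right child.
      Visit lime.
    Visit cedar.
  At plum: go right to teak.
    At teak: go left to fern.
      fern is a leaf — visit fern.
    At teak: go right to elm.
      At elm: go left to sage.
        sage is a leaf — visit sage.
      At elm: no right child.
      Visit elm.
    Visit teak.
  Visit plum.
At fig: go right to pear.
  At pear: go left to ash.
    ash is a leaf — visit ash.
  At pear: no right child.
  Visit pear.
Visit fig.

tulip reed lime cedar fern sage elm teak plum ash pear fig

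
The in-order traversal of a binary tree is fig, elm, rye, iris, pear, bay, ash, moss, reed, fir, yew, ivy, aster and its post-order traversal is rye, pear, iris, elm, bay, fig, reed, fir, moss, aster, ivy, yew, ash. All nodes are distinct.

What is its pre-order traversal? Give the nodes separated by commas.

ash, fig, bay, elm, iris, rye, pear, yew, moss, fir, reed, ivy, aster

The last element of post-order is the root; it splits in-order into left and right subtrees.
Root ash: left subtree has 6 nodes {fig, elm, rye, iris, pear, bay}, right has 6 {moss, reed, fir, yew, ivy, aster}.
  Root fig: left subtree has 0 nodes { }, right has 5 {elm, rye, iris, pear, bay}.
    Root bay: left subtree has 4 nodes {elm, rye, iris, pear}, right has 0 { }.
      Root elm: left subtree has 0 nodes { }, right has 3 {rye, iris, pear}.
        Root iris: left subtree has 1 node {rye}, right has 1 {pear}.
  Root yew: left subtree has 3 nodes {moss, reed, fir}, right has 2 {ivy, aster}.
    Root moss: left subtree has 0 nodes { }, right has 2 {reed, fir}.
      Root fir: left subtree has 1 node {reed}, right has 0 { }.
    Root ivy: left subtree has 0 nodes { }, right has 1 {aster}.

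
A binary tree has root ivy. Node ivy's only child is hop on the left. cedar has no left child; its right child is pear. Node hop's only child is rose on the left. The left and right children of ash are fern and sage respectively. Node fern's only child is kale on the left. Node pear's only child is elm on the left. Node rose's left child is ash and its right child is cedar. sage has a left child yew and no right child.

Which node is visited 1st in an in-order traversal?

kale

In-order visits the left subtree, then the node, then the right subtree.
At ivy: go left to hop.
  At hop: go left to rose.
    At rose: go left to ash.
      At ash: go left to fern.
        At fern: go left to kale.
          kale is a leaf — visit kale.
        Visit fern.
        At fern: no right child.
      Visit ash.
      At ash: go right to sage.
        At sage: go left to yew.
          yew is a leaf — visit yew.
        Visit sage.
        At sage: no right child.
    Visit rose.
    At rose: go right to cedar.
      At cedar: no left child.
      Visit cedar.
      At cedar: go right to pear.
        At pear: go left to elm.
          elm is a leaf — visit elm.
        Visit pear.
        At pear: no right child.
  Visit hop.
  At hop: no right child.
Visit ivy.
At ivy: no right child.
Full in-order sequence: kale, fern, ash, yew, sage, rose, cedar, elm, pear, hop, ivy.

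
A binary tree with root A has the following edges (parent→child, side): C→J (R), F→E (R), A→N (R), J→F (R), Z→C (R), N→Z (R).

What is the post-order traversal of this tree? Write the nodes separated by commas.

Post-order visits the left subtree, then the right subtree, then the node.
At A: no left child.
At A: go right to N.
  At N: no left child.
  At N: go right to Z.
    At Z: no left child.
    At Z: go right to C.
      At C: no left child.
      At C: go right to J.
        At J: no left child.
        At J: go right to F.
          At F: no left child.
          At F: go right to E.
            E is a leaf — visit E.
          Visit F.
        Visit J.
      Visit C.
    Visit Z.
  Visit N.
Visit A.

E, F, J, C, Z, N, A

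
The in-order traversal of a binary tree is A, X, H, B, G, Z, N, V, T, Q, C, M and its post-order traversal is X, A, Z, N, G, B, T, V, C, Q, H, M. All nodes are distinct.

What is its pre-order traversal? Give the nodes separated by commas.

The last element of post-order is the root; it splits in-order into left and right subtrees.
Root M: left subtree has 11 nodes {A, X, H, B, G, Z, N, V, T, Q, C}, right has 0 { }.
  Root H: left subtree has 2 nodes {A, X}, right has 8 {B, G, Z, N, V, T, Q, C}.
    Root A: left subtree has 0 nodes { }, right has 1 {X}.
    Root Q: left subtree has 6 nodes {B, G, Z, N, V, T}, right has 1 {C}.
      Root V: left subtree has 4 nodes {B, G, Z, N}, right has 1 {T}.
        Root B: left subtree has 0 nodes { }, right has 3 {G, Z, N}.
          Root G: left subtree has 0 nodes { }, right has 2 {Z, N}.
            Root N: left subtree has 1 node {Z}, right has 0 { }.

M, H, A, X, Q, V, B, G, N, Z, T, C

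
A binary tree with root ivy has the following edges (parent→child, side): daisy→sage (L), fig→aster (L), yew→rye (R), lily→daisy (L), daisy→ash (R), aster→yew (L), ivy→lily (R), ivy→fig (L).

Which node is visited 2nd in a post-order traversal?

yew

Post-order visits the left subtree, then the right subtree, then the node.
At ivy: go left to fig.
  At fig: go left to aster.
    At aster: go left to yew.
      At yew: no left child.
      At yew: go right to rye.
        rye is a leaf — visit rye.
      Visit yew.
    At aster: no right child.
    Visit aster.
  At fig: no right child.
  Visit fig.
At ivy: go right to lily.
  At lily: go left to daisy.
    At daisy: go left to sage.
      sage is a leaf — visit sage.
    At daisy: go right to ash.
      ash is a leaf — visit ash.
    Visit daisy.
  At lily: no right child.
  Visit lily.
Visit ivy.
Full post-order sequence: rye, yew, aster, fig, sage, ash, daisy, lily, ivy.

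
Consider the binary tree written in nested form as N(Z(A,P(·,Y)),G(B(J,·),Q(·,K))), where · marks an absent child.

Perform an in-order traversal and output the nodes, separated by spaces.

In-order visits the left subtree, then the node, then the right subtree.
At N: go left to Z.
  At Z: go left to A.
    A is a leaf — visit A.
  Visit Z.
  At Z: go right to P.
    At P: no left child.
    Visit P.
    At P: go right to Y.
      Y is a leaf — visit Y.
Visit N.
At N: go right to G.
  At G: go left to B.
    At B: go left to J.
      J is a leaf — visit J.
    Visit B.
    At B: no right child.
  Visit G.
  At G: go right to Q.
    At Q: no left child.
    Visit Q.
    At Q: go right to K.
      K is a leaf — visit K.

A Z P Y N J B G Q K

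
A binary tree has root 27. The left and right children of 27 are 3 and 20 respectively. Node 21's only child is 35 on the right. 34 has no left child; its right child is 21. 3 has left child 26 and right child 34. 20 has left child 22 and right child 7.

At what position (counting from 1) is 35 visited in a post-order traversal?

2

Post-order visits the left subtree, then the right subtree, then the node.
At 27: go left to 3.
  At 3: go left to 26.
    26 is a leaf — visit 26.
  At 3: go right to 34.
    At 34: no left child.
    At 34: go right to 21.
      At 21: no left child.
      At 21: go right to 35.
        35 is a leaf — visit 35.
      Visit 21.
    Visit 34.
  Visit 3.
At 27: go right to 20.
  At 20: go left to 22.
    22 is a leaf — visit 22.
  At 20: go right to 7.
    7 is a leaf — visit 7.
  Visit 20.
Visit 27.
Full post-order sequence: 26, 35, 21, 34, 3, 22, 7, 20, 27.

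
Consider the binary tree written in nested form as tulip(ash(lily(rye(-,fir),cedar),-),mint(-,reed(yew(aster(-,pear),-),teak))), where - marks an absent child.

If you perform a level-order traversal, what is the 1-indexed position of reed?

Level-order visits nodes level by level from the root, left to right within each level.
Level 0: tulip
Level 1: ash, mint
Level 2: lily, reed
Level 3: rye, cedar, yew, teak
Level 4: fir, aster
Level 5: pear
Full level-order sequence: tulip, ash, mint, lily, reed, rye, cedar, yew, teak, fir, aster, pear.

5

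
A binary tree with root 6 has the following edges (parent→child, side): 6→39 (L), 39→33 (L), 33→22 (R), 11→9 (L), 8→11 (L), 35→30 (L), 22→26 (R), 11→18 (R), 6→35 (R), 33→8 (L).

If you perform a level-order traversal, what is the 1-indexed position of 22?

Level-order visits nodes level by level from the root, left to right within each level.
Level 0: 6
Level 1: 39, 35
Level 2: 33, 30
Level 3: 8, 22
Level 4: 11, 26
Level 5: 9, 18
Full level-order sequence: 6, 39, 35, 33, 30, 8, 22, 11, 26, 9, 18.

7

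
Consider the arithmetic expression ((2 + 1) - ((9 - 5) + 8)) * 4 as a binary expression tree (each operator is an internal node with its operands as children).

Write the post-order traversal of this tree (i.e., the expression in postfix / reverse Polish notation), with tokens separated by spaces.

2 1 + 9 5 - 8 + - 4 *

Post-order on an expression tree gives postfix notation: for each operator, emit left operand, right operand, then the operator.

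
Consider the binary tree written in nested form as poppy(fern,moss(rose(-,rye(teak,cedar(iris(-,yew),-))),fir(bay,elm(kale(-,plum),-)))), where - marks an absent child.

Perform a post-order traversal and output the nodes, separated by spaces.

fern teak yew iris cedar rye rose bay plum kale elm fir moss poppy

Post-order visits the left subtree, then the right subtree, then the node.
At poppy: go left to fern.
  fern is a leaf — visit fern.
At poppy: go right to moss.
  At moss: go left to rose.
    At rose: no left child.
    At rose: go right to rye.
      At rye: go left to teak.
        teak is a leaf — visit teak.
      At rye: go right to cedar.
        At cedar: go left to iris.
          At iris: no left child.
          At iris: go right to yew.
            yew is a leaf — visit yew.
          Visit iris.
        At cedar: no right child.
        Visit cedar.
      Visit rye.
    Visit rose.
  At moss: go right to fir.
    At fir: go left to bay.
      bay is a leaf — visit bay.
    At fir: go right to elm.
      At elm: go left to kale.
        At kale: no left child.
        At kale: go right to plum.
          plum is a leaf — visit plum.
        Visit kale.
      At elm: no right child.
      Visit elm.
    Visit fir.
  Visit moss.
Visit poppy.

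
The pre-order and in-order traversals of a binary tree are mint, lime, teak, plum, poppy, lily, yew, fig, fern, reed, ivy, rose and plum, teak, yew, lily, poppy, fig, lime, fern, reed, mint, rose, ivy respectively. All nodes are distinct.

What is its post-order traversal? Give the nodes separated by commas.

plum, yew, lily, fig, poppy, teak, reed, fern, lime, rose, ivy, mint

The first element of pre-order is the root; it splits in-order into left and right subtrees.
Root mint: left subtree has 9 nodes {plum, teak, yew, lily, poppy, fig, lime, fern, reed}, right has 2 {rose, ivy}.
  Root lime: left subtree has 6 nodes {plum, teak, yew, lily, poppy, fig}, right has 2 {fern, reed}.
    Root teak: left subtree has 1 node {plum}, right has 4 {yew, lily, poppy, fig}.
      Root poppy: left subtree has 2 nodes {yew, lily}, right has 1 {fig}.
        Root lily: left subtree has 1 node {yew}, right has 0 { }.
    Root fern: left subtree has 0 nodes { }, right has 1 {reed}.
  Root ivy: left subtree has 1 node {rose}, right has 0 { }.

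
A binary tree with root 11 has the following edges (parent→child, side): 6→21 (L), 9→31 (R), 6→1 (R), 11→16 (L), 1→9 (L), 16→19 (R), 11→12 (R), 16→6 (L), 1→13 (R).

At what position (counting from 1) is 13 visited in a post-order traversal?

4

Post-order visits the left subtree, then the right subtree, then the node.
At 11: go left to 16.
  At 16: go left to 6.
    At 6: go left to 21.
      21 is a leaf — visit 21.
    At 6: go right to 1.
      At 1: go left to 9.
        At 9: no left child.
        At 9: go right to 31.
          31 is a leaf — visit 31.
        Visit 9.
      At 1: go right to 13.
        13 is a leaf — visit 13.
      Visit 1.
    Visit 6.
  At 16: go right to 19.
    19 is a leaf — visit 19.
  Visit 16.
At 11: go right to 12.
  12 is a leaf — visit 12.
Visit 11.
Full post-order sequence: 21, 31, 9, 13, 1, 6, 19, 16, 12, 11.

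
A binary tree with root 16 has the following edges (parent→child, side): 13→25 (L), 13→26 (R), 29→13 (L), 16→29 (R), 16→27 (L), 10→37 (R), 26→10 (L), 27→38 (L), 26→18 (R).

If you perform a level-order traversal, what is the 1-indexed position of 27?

Level-order visits nodes level by level from the root, left to right within each level.
Level 0: 16
Level 1: 27, 29
Level 2: 38, 13
Level 3: 25, 26
Level 4: 10, 18
Level 5: 37
Full level-order sequence: 16, 27, 29, 38, 13, 25, 26, 10, 18, 37.

2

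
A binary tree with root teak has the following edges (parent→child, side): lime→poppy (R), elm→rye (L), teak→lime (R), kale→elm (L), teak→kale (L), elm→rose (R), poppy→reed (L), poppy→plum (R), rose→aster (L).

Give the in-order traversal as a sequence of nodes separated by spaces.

In-order visits the left subtree, then the node, then the right subtree.
At teak: go left to kale.
  At kale: go left to elm.
    At elm: go left to rye.
      rye is a leaf — visit rye.
    Visit elm.
    At elm: go right to rose.
      At rose: go left to aster.
        aster is a leaf — visit aster.
      Visit rose.
      At rose: no right child.
  Visit kale.
  At kale: no right child.
Visit teak.
At teak: go right to lime.
  At lime: no left child.
  Visit lime.
  At lime: go right to poppy.
    At poppy: go left to reed.
      reed is a leaf — visit reed.
    Visit poppy.
    At poppy: go right to plum.
      plum is a leaf — visit plum.

rye elm aster rose kale teak lime reed poppy plum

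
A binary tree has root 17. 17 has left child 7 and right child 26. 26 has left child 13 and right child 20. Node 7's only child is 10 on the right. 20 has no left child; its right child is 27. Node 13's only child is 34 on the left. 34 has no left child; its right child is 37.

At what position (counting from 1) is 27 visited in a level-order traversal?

8

Level-order visits nodes level by level from the root, left to right within each level.
Level 0: 17
Level 1: 7, 26
Level 2: 10, 13, 20
Level 3: 34, 27
Level 4: 37
Full level-order sequence: 17, 7, 26, 10, 13, 20, 34, 27, 37.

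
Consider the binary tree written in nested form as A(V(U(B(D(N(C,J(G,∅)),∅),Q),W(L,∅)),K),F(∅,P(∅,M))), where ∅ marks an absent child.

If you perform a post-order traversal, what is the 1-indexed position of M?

13

Post-order visits the left subtree, then the right subtree, then the node.
At A: go left to V.
  At V: go left to U.
    At U: go left to B.
      At B: go left to D.
        At D: go left to N.
          At N: go left to C.
            C is a leaf — visit C.
          At N: go right to J.
            At J: go left to G.
              G is a leaf — visit G.
            At J: no right child.
            Visit J.
          Visit N.
        At D: no right child.
        Visit D.
      At B: go right to Q.
        Q is a leaf — visit Q.
      Visit B.
    At U: go right to W.
      At W: go left to L.
        L is a leaf — visit L.
      At W: no right child.
      Visit W.
    Visit U.
  At V: go right to K.
    K is a leaf — visit K.
  Visit V.
At A: go right to F.
  At F: no left child.
  At F: go right to P.
    At P: no left child.
    At P: go right to M.
      M is a leaf — visit M.
    Visit P.
  Visit F.
Visit A.
Full post-order sequence: C, G, J, N, D, Q, B, L, W, U, K, V, M, P, F, A.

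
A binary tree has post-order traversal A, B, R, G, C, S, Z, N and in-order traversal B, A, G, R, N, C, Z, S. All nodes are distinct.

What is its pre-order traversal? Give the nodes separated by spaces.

The last element of post-order is the root; it splits in-order into left and right subtrees.
Root N: left subtree has 4 nodes {B, A, G, R}, right has 3 {C, Z, S}.
  Root G: left subtree has 2 nodes {B, A}, right has 1 {R}.
    Root B: left subtree has 0 nodes { }, right has 1 {A}.
  Root Z: left subtree has 1 node {C}, right has 1 {S}.

N G B A R Z C S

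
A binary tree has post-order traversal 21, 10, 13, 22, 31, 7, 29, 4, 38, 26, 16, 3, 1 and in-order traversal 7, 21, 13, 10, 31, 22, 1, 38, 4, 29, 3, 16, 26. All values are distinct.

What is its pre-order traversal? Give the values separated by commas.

1, 7, 31, 13, 21, 10, 22, 3, 38, 4, 29, 16, 26

The last element of post-order is the root; it splits in-order into left and right subtrees.
Root 1: left subtree has 6 nodes {7, 21, 13, 10, 31, 22}, right has 6 {38, 4, 29, 3, 16, 26}.
  Root 7: left subtree has 0 nodes { }, right has 5 {21, 13, 10, 31, 22}.
    Root 31: left subtree has 3 nodes {21, 13, 10}, right has 1 {22}.
      Root 13: left subtree has 1 node {21}, right has 1 {10}.
  Root 3: left subtree has 3 nodes {38, 4, 29}, right has 2 {16, 26}.
    Root 38: left subtree has 0 nodes { }, right has 2 {4, 29}.
      Root 4: left subtree has 0 nodes { }, right has 1 {29}.
    Root 16: left subtree has 0 nodes { }, right has 1 {26}.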